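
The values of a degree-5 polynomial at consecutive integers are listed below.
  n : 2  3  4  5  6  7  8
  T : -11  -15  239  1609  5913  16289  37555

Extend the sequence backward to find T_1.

-7

First differences: -4, 254, 1370, 4304, 10376, 21266
Second differences: 258, 1116, 2934, 6072, 10890
Third differences: 858, 1818, 3138, 4818
Fourth differences: 960, 1320, 1680
Fifth differences: 360, 360
The fifth differences are constant at 360.
Work back: 960 − 360 = 600;  858 − 600 = 258;  258 − 258 = 0;  -4 + 0 = -4;  -11 + 4 = -7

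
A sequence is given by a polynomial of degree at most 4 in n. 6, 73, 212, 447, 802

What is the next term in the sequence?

Δ: 67  139  235  355
Δ²: 72  96  120
Δ³: 24  24
Constant third difference = 24, so extend:
120 + 24 = 144;  355 + 144 = 499;  802 + 499 = 1301

1301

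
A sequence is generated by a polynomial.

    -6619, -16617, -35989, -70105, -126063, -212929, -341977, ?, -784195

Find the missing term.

-526929

Using the first 7 terms:
First differences: -9998  -19372  -34116  -55958  -86866  -129048
Second differences: -9374  -14744  -21842  -30908  -42182
Third differences: -5370  -7098  -9066  -11274
Fourth differences: -1728  -1968  -2208
Fifth differences: -240  -240
Constant fifth difference = -240.
Extend forward: -2208 − 240 = -2448;  -11274 − 2448 = -13722;  -42182 − 13722 = -55904;  -129048 − 55904 = -184952;  -341977 − 184952 = -526929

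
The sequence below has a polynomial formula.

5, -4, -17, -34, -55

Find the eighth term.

-9  -13  -17  -21
-4  -4  -4
Constant second difference = -4, so extend:
-21 − 4 = -25;  -55 − 25 = -80
-25 − 4 = -29;  -80 − 29 = -109
-29 − 4 = -33;  -109 − 33 = -142

-142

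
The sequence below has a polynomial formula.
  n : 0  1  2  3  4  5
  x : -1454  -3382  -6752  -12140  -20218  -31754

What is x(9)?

-131198

First differences: -1928 , -3370 , -5388 , -8078 , -11536
Second differences: -1442 , -2018 , -2690 , -3458
Third differences: -576 , -672 , -768
Fourth differences: -96 , -96
The fourth differences are constant (-96).
-768 − 96 = -864;  -3458 − 864 = -4322;  -11536 − 4322 = -15858;  -31754 − 15858 = -47612
-864 − 96 = -960;  -4322 − 960 = -5282;  -15858 − 5282 = -21140;  -47612 − 21140 = -68752
-960 − 96 = -1056;  -5282 − 1056 = -6338;  -21140 − 6338 = -27478;  -68752 − 27478 = -96230
-1056 − 96 = -1152;  -6338 − 1152 = -7490;  -27478 − 7490 = -34968;  -96230 − 34968 = -131198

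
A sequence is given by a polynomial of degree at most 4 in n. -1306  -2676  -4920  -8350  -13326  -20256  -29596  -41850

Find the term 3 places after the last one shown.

-101856

First differences: -1370, -2244, -3430, -4976, -6930, -9340, -12254
Second differences: -874, -1186, -1546, -1954, -2410, -2914
Third differences: -312, -360, -408, -456, -504
Fourth differences: -48, -48, -48, -48
Fourth differences constant at -48.
-504 − 48 = -552;  -2914 − 552 = -3466;  -12254 − 3466 = -15720;  -41850 − 15720 = -57570
-552 − 48 = -600;  -3466 − 600 = -4066;  -15720 − 4066 = -19786;  -57570 − 19786 = -77356
-600 − 48 = -648;  -4066 − 648 = -4714;  -19786 − 4714 = -24500;  -77356 − 24500 = -101856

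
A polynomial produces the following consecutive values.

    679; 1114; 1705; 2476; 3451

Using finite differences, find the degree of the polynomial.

3

D1: 435, 591, 771, 975
D2: 156, 180, 204
D3: 24, 24
The third differences are constant, so the polynomial has degree 3.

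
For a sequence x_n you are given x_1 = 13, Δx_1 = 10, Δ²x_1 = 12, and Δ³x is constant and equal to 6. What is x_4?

85

Build the table forward from the leading diagonal:
Third differences: 6, 6, 6, 6
Second differences: 12, 18, 24, 30
First differences: 10, 22, 40, 64
x: 13, 23, 45, 85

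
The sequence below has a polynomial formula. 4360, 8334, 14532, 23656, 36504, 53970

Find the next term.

3974  6198  9124  12848  17466
2224  2926  3724  4618
702  798  894
96  96
The fourth differences are constant (96).
894 + 96 = 990;  4618 + 990 = 5608;  17466 + 5608 = 23074;  53970 + 23074 = 77044

77044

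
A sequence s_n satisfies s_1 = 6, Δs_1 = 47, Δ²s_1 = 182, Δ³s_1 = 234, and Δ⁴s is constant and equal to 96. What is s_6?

Build the table forward from the leading diagonal:
Fourth differences: 96  96  96  96  96  96
Third differences: 234  330  426  522  618  714
Second differences: 182  416  746  1172  1694  2312
First differences: 47  229  645  1391  2563  4257
s: 6  53  282  927  2318  4881

4881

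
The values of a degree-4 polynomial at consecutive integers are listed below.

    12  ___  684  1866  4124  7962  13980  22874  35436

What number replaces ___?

170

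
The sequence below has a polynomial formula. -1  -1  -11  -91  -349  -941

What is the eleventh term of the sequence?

Δ: 0  -10  -80  -258  -592
Δ²: -10  -70  -178  -334
Δ³: -60  -108  -156
Δ⁴: -48  -48
Fourth differences constant at -48.
-156 − 48 = -204;  -334 − 204 = -538;  -592 − 538 = -1130;  -941 − 1130 = -2071
-204 − 48 = -252;  -538 − 252 = -790;  -1130 − 790 = -1920;  -2071 − 1920 = -3991
-252 − 48 = -300;  -790 − 300 = -1090;  -1920 − 1090 = -3010;  -3991 − 3010 = -7001
-300 − 48 = -348;  -1090 − 348 = -1438;  -3010 − 1438 = -4448;  -7001 − 4448 = -11449
-348 − 48 = -396;  -1438 − 396 = -1834;  -4448 − 1834 = -6282;  -11449 − 6282 = -17731

-17731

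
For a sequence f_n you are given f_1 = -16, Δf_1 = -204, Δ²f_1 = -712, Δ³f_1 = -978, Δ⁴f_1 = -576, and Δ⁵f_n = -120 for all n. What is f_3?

-1136

Build the table forward from the leading diagonal:
Fifth differences: -120, -120, -120
Fourth differences: -576, -696, -816
Third differences: -978, -1554, -2250
Second differences: -712, -1690, -3244
First differences: -204, -916, -2606
f: -16, -220, -1136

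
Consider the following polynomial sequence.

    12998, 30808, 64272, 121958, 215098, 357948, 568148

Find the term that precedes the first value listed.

4578

D1: 17810, 33464, 57686, 93140, 142850, 210200
D2: 15654, 24222, 35454, 49710, 67350
D3: 8568, 11232, 14256, 17640
D4: 2664, 3024, 3384
D5: 360, 360
The fifth differences are constant at 360.
Work back: 2664 − 360 = 2304;  8568 − 2304 = 6264;  15654 − 6264 = 9390;  17810 − 9390 = 8420;  12998 − 8420 = 4578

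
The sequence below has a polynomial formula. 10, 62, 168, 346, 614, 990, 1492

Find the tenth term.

52  106  178  268  376  502
54  72  90  108  126
18  18  18  18
Third differences constant at 18.
126 + 18 = 144;  502 + 144 = 646;  1492 + 646 = 2138
144 + 18 = 162;  646 + 162 = 808;  2138 + 808 = 2946
162 + 18 = 180;  808 + 180 = 988;  2946 + 988 = 3934

3934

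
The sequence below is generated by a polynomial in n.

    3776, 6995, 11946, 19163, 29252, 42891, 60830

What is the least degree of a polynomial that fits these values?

D1: 3219, 4951, 7217, 10089, 13639, 17939
D2: 1732, 2266, 2872, 3550, 4300
D3: 534, 606, 678, 750
D4: 72, 72, 72
The fourth differences are constant, so the polynomial has degree 4.

4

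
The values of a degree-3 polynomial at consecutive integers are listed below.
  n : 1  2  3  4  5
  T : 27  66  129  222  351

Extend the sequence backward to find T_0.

D1: 39, 63, 93, 129
D2: 24, 30, 36
D3: 6, 6
The third differences are constant at 6.
Work back: 24 − 6 = 18;  39 − 18 = 21;  27 − 21 = 6

6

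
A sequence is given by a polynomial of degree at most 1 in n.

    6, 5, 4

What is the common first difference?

First differences: -1, -1

-1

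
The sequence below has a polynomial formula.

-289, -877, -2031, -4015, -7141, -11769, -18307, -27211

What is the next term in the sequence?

-38985

First differences: -588, -1154, -1984, -3126, -4628, -6538, -8904
Second differences: -566, -830, -1142, -1502, -1910, -2366
Third differences: -264, -312, -360, -408, -456
Fourth differences: -48, -48, -48, -48
Fourth differences constant at -48.
-456 − 48 = -504;  -2366 − 504 = -2870;  -8904 − 2870 = -11774;  -27211 − 11774 = -38985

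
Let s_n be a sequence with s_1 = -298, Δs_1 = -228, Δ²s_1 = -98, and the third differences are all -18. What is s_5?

-1870

Build the table forward from the leading diagonal:
Third differences: -18, -18, -18, -18, -18
Second differences: -98, -116, -134, -152, -170
First differences: -228, -326, -442, -576, -728
s: -298, -526, -852, -1294, -1870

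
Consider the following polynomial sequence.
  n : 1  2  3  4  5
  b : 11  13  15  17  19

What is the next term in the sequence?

21

D1: 2  2  2  2
First differences constant at 2.
19 + 2 = 21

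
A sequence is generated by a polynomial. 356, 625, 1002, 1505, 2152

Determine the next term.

2961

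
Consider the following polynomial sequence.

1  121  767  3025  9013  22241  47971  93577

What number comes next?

168905

120  646  2258  5988  13228  25730  45606
526  1612  3730  7240  12502  19876
1086  2118  3510  5262  7374
1032  1392  1752  2112
360  360  360
Constant fifth difference = 360, so extend:
2112 + 360 = 2472;  7374 + 2472 = 9846;  19876 + 9846 = 29722;  45606 + 29722 = 75328;  93577 + 75328 = 168905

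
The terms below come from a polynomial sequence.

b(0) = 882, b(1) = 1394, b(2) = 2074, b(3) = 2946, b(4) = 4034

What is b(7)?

First differences: 512, 680, 872, 1088
Second differences: 168, 192, 216
Third differences: 24, 24
Third differences constant at 24.
216 + 24 = 240;  1088 + 240 = 1328;  4034 + 1328 = 5362
240 + 24 = 264;  1328 + 264 = 1592;  5362 + 1592 = 6954
264 + 24 = 288;  1592 + 288 = 1880;  6954 + 1880 = 8834

8834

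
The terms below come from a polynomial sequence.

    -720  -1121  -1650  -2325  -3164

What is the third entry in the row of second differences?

-164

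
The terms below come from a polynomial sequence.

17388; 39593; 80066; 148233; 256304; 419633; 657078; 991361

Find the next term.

22205 , 40473 , 68167 , 108071 , 163329 , 237445 , 334283
18268 , 27694 , 39904 , 55258 , 74116 , 96838
9426 , 12210 , 15354 , 18858 , 22722
2784 , 3144 , 3504 , 3864
360 , 360 , 360
Constant fifth difference = 360, so extend:
3864 + 360 = 4224;  22722 + 4224 = 26946;  96838 + 26946 = 123784;  334283 + 123784 = 458067;  991361 + 458067 = 1449428

1449428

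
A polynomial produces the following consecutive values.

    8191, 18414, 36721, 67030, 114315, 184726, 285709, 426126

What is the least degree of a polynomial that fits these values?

First differences: 10223, 18307, 30309, 47285, 70411, 100983, 140417
Second differences: 8084, 12002, 16976, 23126, 30572, 39434
Third differences: 3918, 4974, 6150, 7446, 8862
Fourth differences: 1056, 1176, 1296, 1416
Fifth differences: 120, 120, 120
The fifth differences are constant, so the polynomial has degree 5.

5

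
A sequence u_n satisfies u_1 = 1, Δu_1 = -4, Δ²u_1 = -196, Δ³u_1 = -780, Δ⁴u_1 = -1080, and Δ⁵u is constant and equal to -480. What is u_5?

-5391

Build the table forward from the leading diagonal:
Fifth differences: -480, -480, -480, -480, -480
Fourth differences: -1080, -1560, -2040, -2520, -3000
Third differences: -780, -1860, -3420, -5460, -7980
Second differences: -196, -976, -2836, -6256, -11716
First differences: -4, -200, -1176, -4012, -10268
u: 1, -3, -203, -1379, -5391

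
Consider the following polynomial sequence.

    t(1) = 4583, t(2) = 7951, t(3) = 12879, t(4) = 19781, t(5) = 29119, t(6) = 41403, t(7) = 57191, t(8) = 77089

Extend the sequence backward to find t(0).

D1: 3368  4928  6902  9338  12284  15788  19898
D2: 1560  1974  2436  2946  3504  4110
D3: 414  462  510  558  606
D4: 48  48  48  48
The fourth differences are constant at 48.
Work back: 414 − 48 = 366;  1560 − 366 = 1194;  3368 − 1194 = 2174;  4583 − 2174 = 2409

2409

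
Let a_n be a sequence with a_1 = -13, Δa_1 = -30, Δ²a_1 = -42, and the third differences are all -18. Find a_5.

Build the table forward from the leading diagonal:
Δ³: -18, -18, -18, -18, -18
Δ²: -42, -60, -78, -96, -114
Δ: -30, -72, -132, -210, -306
a: -13, -43, -115, -247, -457

-457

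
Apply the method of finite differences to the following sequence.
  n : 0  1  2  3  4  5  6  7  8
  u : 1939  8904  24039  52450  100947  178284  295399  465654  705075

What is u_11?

First differences: 6965 , 15135 , 28411 , 48497 , 77337 , 117115 , 170255 , 239421
Second differences: 8170 , 13276 , 20086 , 28840 , 39778 , 53140 , 69166
Third differences: 5106 , 6810 , 8754 , 10938 , 13362 , 16026
Fourth differences: 1704 , 1944 , 2184 , 2424 , 2664
Fifth differences: 240 , 240 , 240 , 240
The fifth differences are constant (240).
2664 + 240 = 2904;  16026 + 2904 = 18930;  69166 + 18930 = 88096;  239421 + 88096 = 327517;  705075 + 327517 = 1032592
2904 + 240 = 3144;  18930 + 3144 = 22074;  88096 + 22074 = 110170;  327517 + 110170 = 437687;  1032592 + 437687 = 1470279
3144 + 240 = 3384;  22074 + 3384 = 25458;  110170 + 25458 = 135628;  437687 + 135628 = 573315;  1470279 + 573315 = 2043594

2043594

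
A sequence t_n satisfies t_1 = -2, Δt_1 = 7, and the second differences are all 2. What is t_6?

53

Build the table forward from the leading diagonal:
D2: 2, 2, 2, 2, 2, 2
D1: 7, 9, 11, 13, 15, 17
t: -2, 5, 14, 25, 38, 53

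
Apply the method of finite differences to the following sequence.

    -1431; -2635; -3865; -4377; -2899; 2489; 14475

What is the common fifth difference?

First differences: -1204, -1230, -512, 1478, 5388, 11986
Second differences: -26, 718, 1990, 3910, 6598
Third differences: 744, 1272, 1920, 2688
Fourth differences: 528, 648, 768
Fifth differences: 120, 120

120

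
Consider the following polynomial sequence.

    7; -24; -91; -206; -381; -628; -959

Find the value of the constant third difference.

Δ: -31, -67, -115, -175, -247, -331
Δ²: -36, -48, -60, -72, -84
Δ³: -12, -12, -12, -12

-12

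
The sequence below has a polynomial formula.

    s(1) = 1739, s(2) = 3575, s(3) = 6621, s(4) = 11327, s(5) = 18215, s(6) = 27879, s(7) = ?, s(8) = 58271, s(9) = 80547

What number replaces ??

40985

Using the first 6 terms:
Δ: 1836  3046  4706  6888  9664
Δ²: 1210  1660  2182  2776
Δ³: 450  522  594
Δ⁴: 72  72
Constant fourth difference = 72.
Extend forward: 594 + 72 = 666;  2776 + 666 = 3442;  9664 + 3442 = 13106;  27879 + 13106 = 40985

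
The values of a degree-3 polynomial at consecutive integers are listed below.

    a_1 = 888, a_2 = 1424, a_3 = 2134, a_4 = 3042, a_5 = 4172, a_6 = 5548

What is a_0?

Δ: 536  710  908  1130  1376
Δ²: 174  198  222  246
Δ³: 24  24  24
The third differences are constant at 24.
Work back: 174 − 24 = 150;  536 − 150 = 386;  888 − 386 = 502

502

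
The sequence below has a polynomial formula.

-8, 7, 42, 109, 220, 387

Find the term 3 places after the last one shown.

1344

First differences: 15  35  67  111  167
Second differences: 20  32  44  56
Third differences: 12  12  12
Constant third difference = 12, so extend:
56 + 12 = 68;  167 + 68 = 235;  387 + 235 = 622
68 + 12 = 80;  235 + 80 = 315;  622 + 315 = 937
80 + 12 = 92;  315 + 92 = 407;  937 + 407 = 1344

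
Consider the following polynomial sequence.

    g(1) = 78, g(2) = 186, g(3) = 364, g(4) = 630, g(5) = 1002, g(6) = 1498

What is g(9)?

3910

Δ: 108 , 178 , 266 , 372 , 496
Δ²: 70 , 88 , 106 , 124
Δ³: 18 , 18 , 18
Third differences constant at 18.
124 + 18 = 142;  496 + 142 = 638;  1498 + 638 = 2136
142 + 18 = 160;  638 + 160 = 798;  2136 + 798 = 2934
160 + 18 = 178;  798 + 178 = 976;  2934 + 976 = 3910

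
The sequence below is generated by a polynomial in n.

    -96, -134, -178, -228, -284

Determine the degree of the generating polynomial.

2

D1: -38, -44, -50, -56
D2: -6, -6, -6
The second differences are constant, so the polynomial has degree 2.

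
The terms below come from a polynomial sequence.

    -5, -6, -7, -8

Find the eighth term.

D1: -1, -1, -1
The first differences are constant (-1).
-8 − 1 = -9
-9 − 1 = -10
-10 − 1 = -11
-11 − 1 = -12

-12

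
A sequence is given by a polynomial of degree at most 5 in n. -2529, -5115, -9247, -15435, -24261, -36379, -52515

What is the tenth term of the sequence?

-133371

Δ: -2586, -4132, -6188, -8826, -12118, -16136
Δ²: -1546, -2056, -2638, -3292, -4018
Δ³: -510, -582, -654, -726
Δ⁴: -72, -72, -72
Constant fourth difference = -72, so extend:
-726 − 72 = -798;  -4018 − 798 = -4816;  -16136 − 4816 = -20952;  -52515 − 20952 = -73467
-798 − 72 = -870;  -4816 − 870 = -5686;  -20952 − 5686 = -26638;  -73467 − 26638 = -100105
-870 − 72 = -942;  -5686 − 942 = -6628;  -26638 − 6628 = -33266;  -100105 − 33266 = -133371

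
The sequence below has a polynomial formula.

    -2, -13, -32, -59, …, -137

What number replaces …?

-94

Using the first 4 terms:
Δ: -11, -19, -27
Δ²: -8, -8
Constant second difference = -8.
Extend forward: -27 − 8 = -35;  -59 − 35 = -94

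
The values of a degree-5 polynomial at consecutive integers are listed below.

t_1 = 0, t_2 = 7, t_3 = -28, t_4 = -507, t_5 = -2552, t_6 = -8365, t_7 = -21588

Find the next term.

D1: 7  -35  -479  -2045  -5813  -13223
D2: -42  -444  -1566  -3768  -7410
D3: -402  -1122  -2202  -3642
D4: -720  -1080  -1440
D5: -360  -360
The fifth differences are constant (-360).
-1440 − 360 = -1800;  -3642 − 1800 = -5442;  -7410 − 5442 = -12852;  -13223 − 12852 = -26075;  -21588 − 26075 = -47663

-47663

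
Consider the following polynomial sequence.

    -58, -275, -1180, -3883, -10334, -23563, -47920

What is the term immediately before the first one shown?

-19

-217, -905, -2703, -6451, -13229, -24357
-688, -1798, -3748, -6778, -11128
-1110, -1950, -3030, -4350
-840, -1080, -1320
-240, -240
The fifth differences are constant at -240.
Work back: -840 + 240 = -600;  -1110 + 600 = -510;  -688 + 510 = -178;  -217 + 178 = -39;  -58 + 39 = -19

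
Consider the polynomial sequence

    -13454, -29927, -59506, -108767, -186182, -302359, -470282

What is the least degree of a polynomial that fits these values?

-16473, -29579, -49261, -77415, -116177, -167923
-13106, -19682, -28154, -38762, -51746
-6576, -8472, -10608, -12984
-1896, -2136, -2376
-240, -240
The fifth differences are constant, so the polynomial has degree 5.

5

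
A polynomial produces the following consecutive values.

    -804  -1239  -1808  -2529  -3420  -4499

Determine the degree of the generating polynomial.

Δ: -435, -569, -721, -891, -1079
Δ²: -134, -152, -170, -188
Δ³: -18, -18, -18
The third differences are constant, so the polynomial has degree 3.

3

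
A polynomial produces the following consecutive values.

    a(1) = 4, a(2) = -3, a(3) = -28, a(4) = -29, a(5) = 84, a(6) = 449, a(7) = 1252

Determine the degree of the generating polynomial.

-7, -25, -1, 113, 365, 803
-18, 24, 114, 252, 438
42, 90, 138, 186
48, 48, 48
The fourth differences are constant, so the polynomial has degree 4.

4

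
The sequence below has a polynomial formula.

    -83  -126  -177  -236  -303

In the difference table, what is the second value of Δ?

-51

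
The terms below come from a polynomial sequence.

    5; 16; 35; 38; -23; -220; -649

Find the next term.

D1: 11, 19, 3, -61, -197, -429
D2: 8, -16, -64, -136, -232
D3: -24, -48, -72, -96
D4: -24, -24, -24
Constant fourth difference = -24, so extend:
-96 − 24 = -120;  -232 − 120 = -352;  -429 − 352 = -781;  -649 − 781 = -1430

-1430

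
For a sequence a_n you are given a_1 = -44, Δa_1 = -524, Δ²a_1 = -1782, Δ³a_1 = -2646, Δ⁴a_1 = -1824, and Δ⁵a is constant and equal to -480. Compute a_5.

-25240

Build the table forward from the leading diagonal:
Fifth differences: -480  -480  -480  -480  -480
Fourth differences: -1824  -2304  -2784  -3264  -3744
Third differences: -2646  -4470  -6774  -9558  -12822
Second differences: -1782  -4428  -8898  -15672  -25230
First differences: -524  -2306  -6734  -15632  -31304
a: -44  -568  -2874  -9608  -25240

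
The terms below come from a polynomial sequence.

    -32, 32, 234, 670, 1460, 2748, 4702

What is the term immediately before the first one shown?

-30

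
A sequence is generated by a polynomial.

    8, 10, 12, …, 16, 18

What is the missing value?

Using the first 3 terms:
D1: 2  2
Constant first difference = 2.
Extend forward: 12 + 2 = 14

14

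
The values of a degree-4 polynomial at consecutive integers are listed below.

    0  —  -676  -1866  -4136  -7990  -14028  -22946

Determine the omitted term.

Using the last 6 terms:
D1: -1190  -2270  -3854  -6038  -8918
D2: -1080  -1584  -2184  -2880
D3: -504  -600  -696
D4: -96  -96
Constant fourth difference = -96.
Extend backward: -504 + 96 = -408;  -1080 + 408 = -672;  -1190 + 672 = -518;  -676 + 518 = -158

-158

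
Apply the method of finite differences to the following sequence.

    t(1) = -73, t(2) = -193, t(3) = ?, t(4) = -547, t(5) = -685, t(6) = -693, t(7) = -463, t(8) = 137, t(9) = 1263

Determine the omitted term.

Using the last 6 terms:
Δ: -138  -8  230  600  1126
Δ²: 130  238  370  526
Δ³: 108  132  156
Δ⁴: 24  24
Constant fourth difference = 24.
Extend backward: 108 − 24 = 84;  130 − 84 = 46;  -138 − 46 = -184;  -547 + 184 = -363

-363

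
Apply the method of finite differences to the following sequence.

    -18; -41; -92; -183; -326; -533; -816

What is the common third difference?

First differences: -23, -51, -91, -143, -207, -283
Second differences: -28, -40, -52, -64, -76
Third differences: -12, -12, -12, -12

-12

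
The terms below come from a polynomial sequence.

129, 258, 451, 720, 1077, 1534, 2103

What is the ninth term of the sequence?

3625

First differences: 129, 193, 269, 357, 457, 569
Second differences: 64, 76, 88, 100, 112
Third differences: 12, 12, 12, 12
Third differences constant at 12.
112 + 12 = 124;  569 + 124 = 693;  2103 + 693 = 2796
124 + 12 = 136;  693 + 136 = 829;  2796 + 829 = 3625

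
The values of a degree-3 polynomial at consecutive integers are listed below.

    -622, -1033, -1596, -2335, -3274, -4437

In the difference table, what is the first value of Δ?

D1: -411, -563, -739, -939, -1163
D2: -152, -176, -200, -224
D3: -24, -24, -24

-411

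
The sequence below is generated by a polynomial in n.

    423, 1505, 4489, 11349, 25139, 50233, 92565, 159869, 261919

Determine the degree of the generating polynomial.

5

D1: 1082, 2984, 6860, 13790, 25094, 42332, 67304, 102050
D2: 1902, 3876, 6930, 11304, 17238, 24972, 34746
D3: 1974, 3054, 4374, 5934, 7734, 9774
D4: 1080, 1320, 1560, 1800, 2040
D5: 240, 240, 240, 240
The fifth differences are constant, so the polynomial has degree 5.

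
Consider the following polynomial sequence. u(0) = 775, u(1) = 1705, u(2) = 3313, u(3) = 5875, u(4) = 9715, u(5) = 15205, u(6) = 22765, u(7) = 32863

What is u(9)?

First differences: 930, 1608, 2562, 3840, 5490, 7560, 10098
Second differences: 678, 954, 1278, 1650, 2070, 2538
Third differences: 276, 324, 372, 420, 468
Fourth differences: 48, 48, 48, 48
Constant fourth difference = 48, so extend:
468 + 48 = 516;  2538 + 516 = 3054;  10098 + 3054 = 13152;  32863 + 13152 = 46015
516 + 48 = 564;  3054 + 564 = 3618;  13152 + 3618 = 16770;  46015 + 16770 = 62785

62785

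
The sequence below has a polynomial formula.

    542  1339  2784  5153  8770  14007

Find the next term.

21284

First differences: 797  1445  2369  3617  5237
Second differences: 648  924  1248  1620
Third differences: 276  324  372
Fourth differences: 48  48
Fourth differences constant at 48.
372 + 48 = 420;  1620 + 420 = 2040;  5237 + 2040 = 7277;  14007 + 7277 = 21284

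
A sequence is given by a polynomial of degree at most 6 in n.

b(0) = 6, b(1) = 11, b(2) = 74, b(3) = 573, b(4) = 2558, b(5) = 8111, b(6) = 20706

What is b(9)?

D1: 5, 63, 499, 1985, 5553, 12595
D2: 58, 436, 1486, 3568, 7042
D3: 378, 1050, 2082, 3474
D4: 672, 1032, 1392
D5: 360, 360
The fifth differences are constant (360).
1392 + 360 = 1752;  3474 + 1752 = 5226;  7042 + 5226 = 12268;  12595 + 12268 = 24863;  20706 + 24863 = 45569
1752 + 360 = 2112;  5226 + 2112 = 7338;  12268 + 7338 = 19606;  24863 + 19606 = 44469;  45569 + 44469 = 90038
2112 + 360 = 2472;  7338 + 2472 = 9810;  19606 + 9810 = 29416;  44469 + 29416 = 73885;  90038 + 73885 = 163923

163923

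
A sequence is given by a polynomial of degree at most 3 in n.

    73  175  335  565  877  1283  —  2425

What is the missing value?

1795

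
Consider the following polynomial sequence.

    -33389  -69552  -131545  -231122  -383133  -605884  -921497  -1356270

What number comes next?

First differences: -36163 , -61993 , -99577 , -152011 , -222751 , -315613 , -434773
Second differences: -25830 , -37584 , -52434 , -70740 , -92862 , -119160
Third differences: -11754 , -14850 , -18306 , -22122 , -26298
Fourth differences: -3096 , -3456 , -3816 , -4176
Fifth differences: -360 , -360 , -360
Constant fifth difference = -360, so extend:
-4176 − 360 = -4536;  -26298 − 4536 = -30834;  -119160 − 30834 = -149994;  -434773 − 149994 = -584767;  -1356270 − 584767 = -1941037

-1941037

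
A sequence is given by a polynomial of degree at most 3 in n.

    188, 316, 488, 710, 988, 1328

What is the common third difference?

First differences: 128, 172, 222, 278, 340
Second differences: 44, 50, 56, 62
Third differences: 6, 6, 6

6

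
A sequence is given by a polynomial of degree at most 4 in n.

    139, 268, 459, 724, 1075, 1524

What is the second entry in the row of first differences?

Δ: 129, 191, 265, 351, 449
Δ²: 62, 74, 86, 98
Δ³: 12, 12, 12

191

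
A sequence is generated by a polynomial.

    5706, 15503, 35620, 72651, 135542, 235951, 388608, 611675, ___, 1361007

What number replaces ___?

Using the first 8 terms:
9797, 20117, 37031, 62891, 100409, 152657, 223067
10320, 16914, 25860, 37518, 52248, 70410
6594, 8946, 11658, 14730, 18162
2352, 2712, 3072, 3432
360, 360, 360
Constant fifth difference = 360.
Extend forward: 3432 + 360 = 3792;  18162 + 3792 = 21954;  70410 + 21954 = 92364;  223067 + 92364 = 315431;  611675 + 315431 = 927106

927106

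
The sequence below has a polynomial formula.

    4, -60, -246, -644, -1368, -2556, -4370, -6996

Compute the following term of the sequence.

-10644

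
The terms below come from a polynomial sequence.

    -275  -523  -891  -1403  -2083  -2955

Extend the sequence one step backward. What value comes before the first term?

-123

First differences: -248  -368  -512  -680  -872
Second differences: -120  -144  -168  -192
Third differences: -24  -24  -24
The third differences are constant at -24.
Work back: -120 + 24 = -96;  -248 + 96 = -152;  -275 + 152 = -123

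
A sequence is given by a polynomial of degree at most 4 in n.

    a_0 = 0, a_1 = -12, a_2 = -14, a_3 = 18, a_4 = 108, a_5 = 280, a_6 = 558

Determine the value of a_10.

3210

Δ: -12, -2, 32, 90, 172, 278
Δ²: 10, 34, 58, 82, 106
Δ³: 24, 24, 24, 24
Third differences constant at 24.
106 + 24 = 130;  278 + 130 = 408;  558 + 408 = 966
130 + 24 = 154;  408 + 154 = 562;  966 + 562 = 1528
154 + 24 = 178;  562 + 178 = 740;  1528 + 740 = 2268
178 + 24 = 202;  740 + 202 = 942;  2268 + 942 = 3210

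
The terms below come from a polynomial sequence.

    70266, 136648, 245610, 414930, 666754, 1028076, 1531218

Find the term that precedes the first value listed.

32574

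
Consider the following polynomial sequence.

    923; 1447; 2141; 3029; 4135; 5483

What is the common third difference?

24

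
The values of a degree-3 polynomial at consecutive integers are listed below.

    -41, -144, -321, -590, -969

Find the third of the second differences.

-110

D1: -103, -177, -269, -379
D2: -74, -92, -110
D3: -18, -18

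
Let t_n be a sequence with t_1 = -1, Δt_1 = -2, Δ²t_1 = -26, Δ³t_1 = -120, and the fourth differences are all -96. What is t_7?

Build the table forward from the leading diagonal:
Δ⁴: -96  -96  -96  -96  -96  -96  -96
Δ³: -120  -216  -312  -408  -504  -600  -696
Δ²: -26  -146  -362  -674  -1082  -1586  -2186
Δ: -2  -28  -174  -536  -1210  -2292  -3878
t: -1  -3  -31  -205  -741  -1951  -4243

-4243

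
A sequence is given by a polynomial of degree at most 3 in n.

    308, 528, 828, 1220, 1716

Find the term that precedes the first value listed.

220, 300, 392, 496
80, 92, 104
12, 12
The third differences are constant at 12.
Work back: 80 − 12 = 68;  220 − 68 = 152;  308 − 152 = 156

156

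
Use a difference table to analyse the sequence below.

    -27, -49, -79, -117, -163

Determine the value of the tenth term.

D1: -22, -30, -38, -46
D2: -8, -8, -8
Second differences constant at -8.
-46 − 8 = -54;  -163 − 54 = -217
-54 − 8 = -62;  -217 − 62 = -279
-62 − 8 = -70;  -279 − 70 = -349
-70 − 8 = -78;  -349 − 78 = -427
-78 − 8 = -86;  -427 − 86 = -513

-513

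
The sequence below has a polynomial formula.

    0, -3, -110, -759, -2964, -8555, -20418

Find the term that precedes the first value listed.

1

Δ: -3, -107, -649, -2205, -5591, -11863
Δ²: -104, -542, -1556, -3386, -6272
Δ³: -438, -1014, -1830, -2886
Δ⁴: -576, -816, -1056
Δ⁵: -240, -240
The fifth differences are constant at -240.
Work back: -576 + 240 = -336;  -438 + 336 = -102;  -104 + 102 = -2;  -3 + 2 = -1;  0 + 1 = 1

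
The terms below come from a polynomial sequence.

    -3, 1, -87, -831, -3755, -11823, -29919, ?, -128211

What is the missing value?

-65327

Using the first 7 terms:
First differences: 4  -88  -744  -2924  -8068  -18096
Second differences: -92  -656  -2180  -5144  -10028
Third differences: -564  -1524  -2964  -4884
Fourth differences: -960  -1440  -1920
Fifth differences: -480  -480
Constant fifth difference = -480.
Extend forward: -1920 − 480 = -2400;  -4884 − 2400 = -7284;  -10028 − 7284 = -17312;  -18096 − 17312 = -35408;  -29919 − 35408 = -65327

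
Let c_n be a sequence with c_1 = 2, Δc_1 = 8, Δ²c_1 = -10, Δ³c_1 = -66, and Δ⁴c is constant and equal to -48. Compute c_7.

-2140

Build the table forward from the leading diagonal:
D4: -48  -48  -48  -48  -48  -48  -48
D3: -66  -114  -162  -210  -258  -306  -354
D2: -10  -76  -190  -352  -562  -820  -1126
D1: 8  -2  -78  -268  -620  -1182  -2002
c: 2  10  8  -70  -338  -958  -2140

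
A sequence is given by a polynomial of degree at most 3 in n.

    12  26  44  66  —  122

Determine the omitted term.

Using the first 4 terms:
First differences: 14, 18, 22
Second differences: 4, 4
Constant second difference = 4.
Extend forward: 22 + 4 = 26;  66 + 26 = 92

92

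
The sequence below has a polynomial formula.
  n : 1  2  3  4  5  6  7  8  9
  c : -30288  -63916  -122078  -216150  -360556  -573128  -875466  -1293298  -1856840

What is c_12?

-4798766

First differences: -33628  -58162  -94072  -144406  -212572  -302338  -417832  -563542
Second differences: -24534  -35910  -50334  -68166  -89766  -115494  -145710
Third differences: -11376  -14424  -17832  -21600  -25728  -30216
Fourth differences: -3048  -3408  -3768  -4128  -4488
Fifth differences: -360  -360  -360  -360
Fifth differences constant at -360.
-4488 − 360 = -4848;  -30216 − 4848 = -35064;  -145710 − 35064 = -180774;  -563542 − 180774 = -744316;  -1856840 − 744316 = -2601156
-4848 − 360 = -5208;  -35064 − 5208 = -40272;  -180774 − 40272 = -221046;  -744316 − 221046 = -965362;  -2601156 − 965362 = -3566518
-5208 − 360 = -5568;  -40272 − 5568 = -45840;  -221046 − 45840 = -266886;  -965362 − 266886 = -1232248;  -3566518 − 1232248 = -4798766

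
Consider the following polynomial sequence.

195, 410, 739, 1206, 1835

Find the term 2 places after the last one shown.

D1: 215, 329, 467, 629
D2: 114, 138, 162
D3: 24, 24
Constant third difference = 24, so extend:
162 + 24 = 186;  629 + 186 = 815;  1835 + 815 = 2650
186 + 24 = 210;  815 + 210 = 1025;  2650 + 1025 = 3675

3675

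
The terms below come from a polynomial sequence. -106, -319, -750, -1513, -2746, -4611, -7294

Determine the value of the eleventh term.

-30766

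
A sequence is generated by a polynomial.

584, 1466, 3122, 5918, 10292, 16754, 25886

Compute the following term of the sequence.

882, 1656, 2796, 4374, 6462, 9132
774, 1140, 1578, 2088, 2670
366, 438, 510, 582
72, 72, 72
Fourth differences constant at 72.
582 + 72 = 654;  2670 + 654 = 3324;  9132 + 3324 = 12456;  25886 + 12456 = 38342

38342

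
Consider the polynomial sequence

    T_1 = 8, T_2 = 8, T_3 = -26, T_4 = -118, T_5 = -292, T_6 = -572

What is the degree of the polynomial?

3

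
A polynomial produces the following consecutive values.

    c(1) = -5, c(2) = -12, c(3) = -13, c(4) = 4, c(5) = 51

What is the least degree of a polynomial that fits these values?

3

-7, -1, 17, 47
6, 18, 30
12, 12
The third differences are constant, so the polynomial has degree 3.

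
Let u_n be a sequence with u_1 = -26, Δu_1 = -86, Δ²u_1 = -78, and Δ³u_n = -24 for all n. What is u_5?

Build the table forward from the leading diagonal:
D3: -24  -24  -24  -24  -24
D2: -78  -102  -126  -150  -174
D1: -86  -164  -266  -392  -542
u: -26  -112  -276  -542  -934

-934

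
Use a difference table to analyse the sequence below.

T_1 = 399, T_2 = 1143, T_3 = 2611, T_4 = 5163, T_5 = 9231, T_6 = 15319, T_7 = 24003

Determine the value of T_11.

First differences: 744 , 1468 , 2552 , 4068 , 6088 , 8684
Second differences: 724 , 1084 , 1516 , 2020 , 2596
Third differences: 360 , 432 , 504 , 576
Fourth differences: 72 , 72 , 72
Constant fourth difference = 72, so extend:
576 + 72 = 648;  2596 + 648 = 3244;  8684 + 3244 = 11928;  24003 + 11928 = 35931
648 + 72 = 720;  3244 + 720 = 3964;  11928 + 3964 = 15892;  35931 + 15892 = 51823
720 + 72 = 792;  3964 + 792 = 4756;  15892 + 4756 = 20648;  51823 + 20648 = 72471
792 + 72 = 864;  4756 + 864 = 5620;  20648 + 5620 = 26268;  72471 + 26268 = 98739

98739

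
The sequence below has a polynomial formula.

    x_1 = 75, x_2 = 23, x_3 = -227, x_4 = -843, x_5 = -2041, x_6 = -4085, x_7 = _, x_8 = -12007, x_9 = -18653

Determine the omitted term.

-7287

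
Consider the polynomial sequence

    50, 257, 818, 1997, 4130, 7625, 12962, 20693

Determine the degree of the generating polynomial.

4

D1: 207, 561, 1179, 2133, 3495, 5337, 7731
D2: 354, 618, 954, 1362, 1842, 2394
D3: 264, 336, 408, 480, 552
D4: 72, 72, 72, 72
The fourth differences are constant, so the polynomial has degree 4.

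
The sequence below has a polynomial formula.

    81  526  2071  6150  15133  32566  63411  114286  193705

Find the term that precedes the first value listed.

First differences: 445  1545  4079  8983  17433  30845  50875  79419
Second differences: 1100  2534  4904  8450  13412  20030  28544
Third differences: 1434  2370  3546  4962  6618  8514
Fourth differences: 936  1176  1416  1656  1896
Fifth differences: 240  240  240  240
The fifth differences are constant at 240.
Work back: 936 − 240 = 696;  1434 − 696 = 738;  1100 − 738 = 362;  445 − 362 = 83;  81 − 83 = -2

-2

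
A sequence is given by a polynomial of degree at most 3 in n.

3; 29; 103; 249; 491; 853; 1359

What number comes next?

26  74  146  242  362  506
48  72  96  120  144
24  24  24  24
Third differences constant at 24.
144 + 24 = 168;  506 + 168 = 674;  1359 + 674 = 2033

2033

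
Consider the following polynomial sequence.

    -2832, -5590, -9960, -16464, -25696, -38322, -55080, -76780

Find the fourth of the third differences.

-738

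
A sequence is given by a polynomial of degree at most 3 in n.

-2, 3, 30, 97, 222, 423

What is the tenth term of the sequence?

2347

First differences: 5, 27, 67, 125, 201
Second differences: 22, 40, 58, 76
Third differences: 18, 18, 18
Constant third difference = 18, so extend:
76 + 18 = 94;  201 + 94 = 295;  423 + 295 = 718
94 + 18 = 112;  295 + 112 = 407;  718 + 407 = 1125
112 + 18 = 130;  407 + 130 = 537;  1125 + 537 = 1662
130 + 18 = 148;  537 + 148 = 685;  1662 + 685 = 2347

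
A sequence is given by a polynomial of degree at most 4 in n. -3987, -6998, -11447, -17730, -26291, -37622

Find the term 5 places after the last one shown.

-156407

Δ: -3011, -4449, -6283, -8561, -11331
Δ²: -1438, -1834, -2278, -2770
Δ³: -396, -444, -492
Δ⁴: -48, -48
Fourth differences constant at -48.
-492 − 48 = -540;  -2770 − 540 = -3310;  -11331 − 3310 = -14641;  -37622 − 14641 = -52263
-540 − 48 = -588;  -3310 − 588 = -3898;  -14641 − 3898 = -18539;  -52263 − 18539 = -70802
-588 − 48 = -636;  -3898 − 636 = -4534;  -18539 − 4534 = -23073;  -70802 − 23073 = -93875
-636 − 48 = -684;  -4534 − 684 = -5218;  -23073 − 5218 = -28291;  -93875 − 28291 = -122166
-684 − 48 = -732;  -5218 − 732 = -5950;  -28291 − 5950 = -34241;  -122166 − 34241 = -156407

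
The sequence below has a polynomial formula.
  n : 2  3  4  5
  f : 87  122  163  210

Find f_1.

58

35  41  47
6  6
The second differences are constant at 6.
Work back: 35 − 6 = 29;  87 − 29 = 58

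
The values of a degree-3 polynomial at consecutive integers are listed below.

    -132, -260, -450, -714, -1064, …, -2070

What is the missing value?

-1512

Using the first 5 terms:
Δ: -128, -190, -264, -350
Δ²: -62, -74, -86
Δ³: -12, -12
Constant third difference = -12.
Extend forward: -86 − 12 = -98;  -350 − 98 = -448;  -1064 − 448 = -1512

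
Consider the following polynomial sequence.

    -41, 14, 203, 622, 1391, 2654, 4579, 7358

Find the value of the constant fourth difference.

24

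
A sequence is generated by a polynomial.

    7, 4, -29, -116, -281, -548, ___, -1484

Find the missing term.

-941

Using the first 6 terms:
-3  -33  -87  -165  -267
-30  -54  -78  -102
-24  -24  -24
Constant third difference = -24.
Extend forward: -102 − 24 = -126;  -267 − 126 = -393;  -548 − 393 = -941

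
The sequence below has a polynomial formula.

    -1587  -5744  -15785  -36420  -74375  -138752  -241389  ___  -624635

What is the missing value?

-397220

Using the first 7 terms:
-4157  -10041  -20635  -37955  -64377  -102637
-5884  -10594  -17320  -26422  -38260
-4710  -6726  -9102  -11838
-2016  -2376  -2736
-360  -360
Constant fifth difference = -360.
Extend forward: -2736 − 360 = -3096;  -11838 − 3096 = -14934;  -38260 − 14934 = -53194;  -102637 − 53194 = -155831;  -241389 − 155831 = -397220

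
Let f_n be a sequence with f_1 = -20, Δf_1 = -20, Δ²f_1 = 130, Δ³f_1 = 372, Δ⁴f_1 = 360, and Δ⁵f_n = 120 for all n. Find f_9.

Build the table forward from the leading diagonal:
Fifth differences: 120  120  120  120  120  120  120  120  120
Fourth differences: 360  480  600  720  840  960  1080  1200  1320
Third differences: 372  732  1212  1812  2532  3372  4332  5412  6612
Second differences: 130  502  1234  2446  4258  6790  10162  14494  19906
First differences: -20  110  612  1846  4292  8550  15340  25502  39996
f: -20  -40  70  682  2528  6820  15370  30710  56212

56212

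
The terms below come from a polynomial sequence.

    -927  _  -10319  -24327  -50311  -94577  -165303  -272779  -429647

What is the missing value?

-3613

Using the last 7 terms:
First differences: -14008  -25984  -44266  -70726  -107476  -156868
Second differences: -11976  -18282  -26460  -36750  -49392
Third differences: -6306  -8178  -10290  -12642
Fourth differences: -1872  -2112  -2352
Fifth differences: -240  -240
Constant fifth difference = -240.
Extend backward: -1872 + 240 = -1632;  -6306 + 1632 = -4674;  -11976 + 4674 = -7302;  -14008 + 7302 = -6706;  -10319 + 6706 = -3613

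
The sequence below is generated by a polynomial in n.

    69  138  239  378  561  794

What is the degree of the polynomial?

3

Δ: 69, 101, 139, 183, 233
Δ²: 32, 38, 44, 50
Δ³: 6, 6, 6
The third differences are constant, so the polynomial has degree 3.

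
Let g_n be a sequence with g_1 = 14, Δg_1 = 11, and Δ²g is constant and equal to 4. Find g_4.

Build the table forward from the leading diagonal:
Second differences: 4, 4, 4, 4
First differences: 11, 15, 19, 23
g: 14, 25, 40, 59

59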